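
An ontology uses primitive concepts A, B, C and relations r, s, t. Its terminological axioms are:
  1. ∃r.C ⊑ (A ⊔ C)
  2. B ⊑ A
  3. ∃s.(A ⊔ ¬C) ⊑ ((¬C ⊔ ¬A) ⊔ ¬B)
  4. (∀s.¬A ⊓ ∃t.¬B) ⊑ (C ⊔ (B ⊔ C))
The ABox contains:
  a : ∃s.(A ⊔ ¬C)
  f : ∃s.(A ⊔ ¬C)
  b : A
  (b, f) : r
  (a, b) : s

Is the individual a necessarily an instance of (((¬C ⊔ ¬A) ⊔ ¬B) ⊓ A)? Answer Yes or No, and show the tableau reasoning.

No

1. a : (((¬C ⊔ ¬A) ⊔ ¬B) ⊓ A)?  L(a) = {∃s.(A ⊔ ¬C)} ∪ {(((C ⊓ A) ⊓ B) ⊔ ¬A)}
   apply at a: ∃s.(A ⊔ ¬C)⊑((¬C ⊔ ¬A) ⊔ ¬B)
   open: L(a) ⊇ {¬A, ¬B, ∀r.¬C, ∃s.(A ⊔ ¬C), ∃s.A} (+ ∃-successors) — a ∉ (((¬C ⊔ ¬A) ⊔ ¬B) ⊓ A) possible
2. Hence a : (((¬C ⊔ ¬A) ⊔ ¬B) ⊓ A): not entailed.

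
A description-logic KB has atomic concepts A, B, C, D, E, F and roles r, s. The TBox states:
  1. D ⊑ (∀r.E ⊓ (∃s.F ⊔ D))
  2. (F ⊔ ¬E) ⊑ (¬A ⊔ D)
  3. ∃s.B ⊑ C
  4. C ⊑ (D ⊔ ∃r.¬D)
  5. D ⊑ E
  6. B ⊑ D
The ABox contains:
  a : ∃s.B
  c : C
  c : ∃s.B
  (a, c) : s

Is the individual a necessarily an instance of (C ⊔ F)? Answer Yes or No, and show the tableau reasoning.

Yes

1. a : (C ⊔ F)?  L(a) = {∃s.B} ∪ {(¬C ⊓ ¬F)}
   clash {C, ¬C} at a — a ∈ (C ⊔ F)
2. Hence a : (C ⊔ F): entailed.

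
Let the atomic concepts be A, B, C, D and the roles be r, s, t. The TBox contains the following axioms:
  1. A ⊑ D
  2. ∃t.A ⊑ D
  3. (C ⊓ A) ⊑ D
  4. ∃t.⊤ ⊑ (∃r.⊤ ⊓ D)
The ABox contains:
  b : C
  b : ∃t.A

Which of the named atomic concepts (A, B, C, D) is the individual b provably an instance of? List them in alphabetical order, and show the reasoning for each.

{C, D}

1. b : A?  L(b) = {C, ∃t.A} ∪ {¬A}
   apply at b: ∃t.A⊑D
   open: L(b) ⊇ {C, D, ¬A, ∃r.⊤, ∃t.A} (+ ∃-successors) — b ∉ A possible
2. b : B?  L(b) = {C, ∃t.A} ∪ {¬B}
   apply at b: ∃t.A⊑D
   open: L(b) ⊇ {C, D, ¬A, ¬B, ∃r.⊤, …} (+ ∃-successors) — b ∉ B possible
3. b : C?  L(b) = {C, ∃t.A} ∪ {¬C}
   clash {C, ¬C} at b — b ∈ C
4. b : D?  L(b) = {C, ∃t.A} ∪ {¬D}
   clash {D, ¬D} at b — b ∈ D
5. Entailed for b: {C, D}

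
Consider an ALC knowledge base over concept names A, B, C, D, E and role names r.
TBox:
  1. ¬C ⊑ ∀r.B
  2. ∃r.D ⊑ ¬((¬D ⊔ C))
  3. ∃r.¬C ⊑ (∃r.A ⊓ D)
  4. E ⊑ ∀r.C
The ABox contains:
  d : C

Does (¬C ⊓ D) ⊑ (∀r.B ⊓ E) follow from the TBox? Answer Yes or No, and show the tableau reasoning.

No

1. (¬C ⊓ D) ⊑ (∀r.B ⊓ E)  ⇔  ((¬C ⊓ D) ⊓ (∃r.¬B ⊔ ¬E)) unsat w.r.t. T
   apply at x₀: ¬C⊑∀r.B
   open: L(x₀) ⊇ {D, ¬C, ¬E, ∀r.B, ∀r.C, …}
2. Hence (¬C ⊓ D) ⊑ (∀r.B ⊓ E): not entailed.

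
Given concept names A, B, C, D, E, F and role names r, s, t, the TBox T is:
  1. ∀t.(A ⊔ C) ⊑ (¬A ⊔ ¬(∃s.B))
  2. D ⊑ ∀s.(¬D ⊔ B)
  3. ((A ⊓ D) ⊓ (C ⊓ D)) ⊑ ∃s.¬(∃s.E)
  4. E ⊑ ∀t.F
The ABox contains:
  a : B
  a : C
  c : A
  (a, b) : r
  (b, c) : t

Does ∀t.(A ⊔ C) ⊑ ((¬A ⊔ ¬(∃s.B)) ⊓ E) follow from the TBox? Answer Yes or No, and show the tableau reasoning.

No

1. ∀t.(A ⊔ C) ⊑ ((¬A ⊔ ¬(∃s.B)) ⊓ E)  ⇔  (∀t.(A ⊔ C) ⊓ ((A ⊓ ∃s.B) ⊔ ¬E)) unsat w.r.t. T
   apply at x₀: ∀t.(A ⊔ C)⊑(¬A ⊔ ¬(∃s.B))
   open: L(x₀) ⊇ {¬A, ¬D, ¬E, ∀t.(A ⊔ C)}
2. Hence ∀t.(A ⊔ C) ⊑ ((¬A ⊔ ¬(∃s.B)) ⊓ E): not entailed.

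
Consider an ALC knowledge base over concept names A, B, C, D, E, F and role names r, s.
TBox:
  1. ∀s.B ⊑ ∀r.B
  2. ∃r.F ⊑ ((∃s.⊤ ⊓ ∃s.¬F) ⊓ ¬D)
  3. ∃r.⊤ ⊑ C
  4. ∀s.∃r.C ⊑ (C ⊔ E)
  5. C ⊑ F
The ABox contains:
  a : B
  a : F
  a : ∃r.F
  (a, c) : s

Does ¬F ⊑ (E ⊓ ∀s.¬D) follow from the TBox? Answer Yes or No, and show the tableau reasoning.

No

1. ¬F ⊑ (E ⊓ ∀s.¬D)  ⇔  (¬F ⊓ (¬E ⊔ ∃s.D)) unsat w.r.t. T
   open: L(x₀) ⊇ {¬C, ¬E, ¬F, ∀r.¬F, ∀r.⊥, …} (+ ∃-successors)
2. Hence ¬F ⊑ (E ⊓ ∀s.¬D): not entailed.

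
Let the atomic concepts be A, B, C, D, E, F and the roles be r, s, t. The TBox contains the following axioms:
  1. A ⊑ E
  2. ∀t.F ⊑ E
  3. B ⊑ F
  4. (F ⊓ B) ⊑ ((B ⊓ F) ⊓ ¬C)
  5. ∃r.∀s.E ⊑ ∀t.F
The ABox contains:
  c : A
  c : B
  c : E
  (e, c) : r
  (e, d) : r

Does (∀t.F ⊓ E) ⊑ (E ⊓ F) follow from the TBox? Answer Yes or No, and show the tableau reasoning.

No

1. (∀t.F ⊓ E) ⊑ (E ⊓ F)  ⇔  ((∀t.F ⊓ E) ⊓ (¬E ⊔ ¬F)) unsat w.r.t. T
   open: L(x₀) ⊇ {E, ¬B, ¬F, ∀t.F}
2. Hence (∀t.F ⊓ E) ⊑ (E ⊓ F): not entailed.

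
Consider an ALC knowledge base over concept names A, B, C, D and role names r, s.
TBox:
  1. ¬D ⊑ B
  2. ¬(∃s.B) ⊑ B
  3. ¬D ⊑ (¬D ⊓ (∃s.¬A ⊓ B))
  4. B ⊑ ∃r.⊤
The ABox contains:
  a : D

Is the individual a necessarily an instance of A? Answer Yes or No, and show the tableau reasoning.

1. a : A?  L(a) = {D} ∪ {¬A}
   open: L(a) ⊇ {D, ¬A, ¬B, ∃s.B} (+ ∃-successors) — a ∉ A possible
2. Hence a : A: not entailed.

No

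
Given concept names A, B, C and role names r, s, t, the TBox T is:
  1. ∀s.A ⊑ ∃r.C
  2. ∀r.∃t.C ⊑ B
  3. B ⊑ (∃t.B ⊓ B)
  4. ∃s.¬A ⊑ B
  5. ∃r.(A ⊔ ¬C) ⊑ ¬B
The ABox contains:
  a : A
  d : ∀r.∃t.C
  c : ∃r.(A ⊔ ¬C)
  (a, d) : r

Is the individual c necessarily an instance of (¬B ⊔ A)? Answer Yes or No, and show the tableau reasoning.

1. c : (¬B ⊔ A)?  L(c) = {∃r.(A ⊔ ¬C)} ∪ {(B ⊓ ¬A)}
   clash {B, ¬B} at c — c ∈ (¬B ⊔ A)
2. Hence c : (¬B ⊔ A): entailed.

Yes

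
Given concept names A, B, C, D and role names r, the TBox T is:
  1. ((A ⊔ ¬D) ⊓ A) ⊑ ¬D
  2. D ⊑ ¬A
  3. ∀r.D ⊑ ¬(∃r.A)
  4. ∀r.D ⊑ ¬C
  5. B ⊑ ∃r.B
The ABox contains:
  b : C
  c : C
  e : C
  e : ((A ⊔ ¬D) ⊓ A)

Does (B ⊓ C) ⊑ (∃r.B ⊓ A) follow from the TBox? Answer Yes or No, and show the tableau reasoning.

1. (B ⊓ C) ⊑ (∃r.B ⊓ A)  ⇔  ((B ⊓ C) ⊓ (∀r.¬B ⊔ ¬A)) unsat w.r.t. T
   apply at x₀: B⊑∃r.B
   open: L(x₀) ⊇ {B, C, ¬A, ¬D, ∃r.B, …} (+ ∃-successors)
2. Hence (B ⊓ C) ⊑ (∃r.B ⊓ A): not entailed.

No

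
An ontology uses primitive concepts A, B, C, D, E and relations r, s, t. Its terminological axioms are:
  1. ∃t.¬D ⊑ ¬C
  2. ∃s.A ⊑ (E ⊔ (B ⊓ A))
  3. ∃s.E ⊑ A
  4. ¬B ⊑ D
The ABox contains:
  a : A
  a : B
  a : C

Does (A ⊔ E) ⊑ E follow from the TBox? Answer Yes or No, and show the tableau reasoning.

1. (A ⊔ E) ⊑ E  ⇔  ((A ⊔ E) ⊓ ¬E) unsat w.r.t. T
   open: L(x₀) ⊇ {A, B, ¬E, ∀s.¬A, ∀t.D}
2. Hence (A ⊔ E) ⊑ E: not entailed.

No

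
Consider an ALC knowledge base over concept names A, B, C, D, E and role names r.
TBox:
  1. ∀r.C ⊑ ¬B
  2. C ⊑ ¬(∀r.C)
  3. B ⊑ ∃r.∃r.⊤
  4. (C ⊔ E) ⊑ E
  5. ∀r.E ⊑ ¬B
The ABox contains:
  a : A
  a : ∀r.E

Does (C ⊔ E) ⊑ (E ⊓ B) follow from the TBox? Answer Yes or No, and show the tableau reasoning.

1. (C ⊔ E) ⊑ (E ⊓ B)  ⇔  ((C ⊔ E) ⊓ (¬E ⊔ ¬B)) unsat w.r.t. T
   apply at x₀: (C ⊔ E)⊑E
   open: L(x₀) ⊇ {C, E, ¬B, ∃r.¬C} (+ ∃-successors)
2. Hence (C ⊔ E) ⊑ (E ⊓ B): not entailed.

No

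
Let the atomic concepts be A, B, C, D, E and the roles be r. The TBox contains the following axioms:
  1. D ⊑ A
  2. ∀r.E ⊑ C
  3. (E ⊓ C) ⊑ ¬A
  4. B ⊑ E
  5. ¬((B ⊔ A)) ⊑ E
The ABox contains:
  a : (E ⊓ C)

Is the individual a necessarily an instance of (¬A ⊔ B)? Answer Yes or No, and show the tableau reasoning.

Yes

1. a : (¬A ⊔ B)?  L(a) = {(E ⊓ C)} ∪ {(A ⊓ ¬B)}
   clash {A, ¬A} at a — a ∈ (¬A ⊔ B)
2. Hence a : (¬A ⊔ B): entailed.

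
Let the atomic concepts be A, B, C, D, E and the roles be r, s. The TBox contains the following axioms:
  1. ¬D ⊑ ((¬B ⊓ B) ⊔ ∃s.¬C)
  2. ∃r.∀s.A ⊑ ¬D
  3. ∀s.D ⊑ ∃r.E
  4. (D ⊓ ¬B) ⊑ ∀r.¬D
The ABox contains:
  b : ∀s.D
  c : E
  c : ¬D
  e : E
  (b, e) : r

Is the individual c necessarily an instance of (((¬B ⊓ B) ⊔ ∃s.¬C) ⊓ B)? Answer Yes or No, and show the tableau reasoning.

1. c : (((¬B ⊓ B) ⊔ ∃s.¬C) ⊓ B)?  L(c) = {E, ¬D} ∪ {(((B ⊔ ¬B) ⊓ ∀s.C) ⊔ ¬B)}
   apply at c: ¬D⊑((¬B ⊓ B) ⊔ ∃s.¬C)
   open: L(c) ⊇ {E, ¬B, ¬D, ∃s.¬C, ∃s.¬D} (+ ∃-successors) — c ∉ (((¬B ⊓ B) ⊔ ∃s.¬C) ⊓ B) possible
2. Hence c : (((¬B ⊓ B) ⊔ ∃s.¬C) ⊓ B): not entailed.

No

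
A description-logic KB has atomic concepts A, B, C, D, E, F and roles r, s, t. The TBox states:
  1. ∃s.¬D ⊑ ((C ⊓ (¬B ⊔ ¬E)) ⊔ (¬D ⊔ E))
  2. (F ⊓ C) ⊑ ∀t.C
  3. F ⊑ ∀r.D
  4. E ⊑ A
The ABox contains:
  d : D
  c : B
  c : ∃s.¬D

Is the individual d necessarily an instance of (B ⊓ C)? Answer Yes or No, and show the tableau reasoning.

No

1. d : (B ⊓ C)?  L(d) = {D} ∪ {(¬B ⊔ ¬C)}
   open: L(d) ⊇ {D, ¬B, ¬E, ¬F, ∀s.D} — d ∉ (B ⊓ C) possible
2. Hence d : (B ⊓ C): not entailed.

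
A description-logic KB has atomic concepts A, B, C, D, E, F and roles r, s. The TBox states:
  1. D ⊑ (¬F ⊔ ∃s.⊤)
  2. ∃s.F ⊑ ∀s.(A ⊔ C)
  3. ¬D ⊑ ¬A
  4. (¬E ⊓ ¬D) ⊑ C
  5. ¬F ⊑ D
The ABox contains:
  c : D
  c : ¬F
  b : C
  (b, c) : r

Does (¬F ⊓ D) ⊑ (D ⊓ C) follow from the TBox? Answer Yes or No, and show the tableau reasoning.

No

1. (¬F ⊓ D) ⊑ (D ⊓ C)  ⇔  ((¬F ⊓ D) ⊓ (¬D ⊔ ¬C)) unsat w.r.t. T
   apply at x₀: D⊑(¬F ⊔ ∃s.⊤)
   open: L(x₀) ⊇ {D, ¬C, ¬F, ∀s.¬F}
2. Hence (¬F ⊓ D) ⊑ (D ⊓ C): not entailed.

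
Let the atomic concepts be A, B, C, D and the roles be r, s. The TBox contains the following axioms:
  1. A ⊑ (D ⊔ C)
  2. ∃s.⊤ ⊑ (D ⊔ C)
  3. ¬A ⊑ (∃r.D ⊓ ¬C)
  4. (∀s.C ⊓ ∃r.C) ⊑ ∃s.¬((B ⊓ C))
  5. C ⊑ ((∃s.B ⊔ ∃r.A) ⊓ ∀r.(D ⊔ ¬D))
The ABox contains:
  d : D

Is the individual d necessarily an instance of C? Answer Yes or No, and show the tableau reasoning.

1. d : C?  L(d) = {D} ∪ {¬C}
   open: L(d) ⊇ {D, ¬A, ¬C, ∀r.¬C, ∀s.⊥, …} (+ ∃-successors) — d ∉ C possible
2. Hence d : C: not entailed.

No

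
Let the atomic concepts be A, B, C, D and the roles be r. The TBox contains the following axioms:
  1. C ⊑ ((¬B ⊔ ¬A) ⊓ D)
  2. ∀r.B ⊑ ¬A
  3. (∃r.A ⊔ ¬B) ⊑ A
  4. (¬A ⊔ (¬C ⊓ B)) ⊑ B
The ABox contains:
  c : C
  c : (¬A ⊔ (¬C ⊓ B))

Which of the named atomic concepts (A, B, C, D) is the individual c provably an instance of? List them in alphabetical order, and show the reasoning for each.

{B, C, D}

1. c : A?  L(c) = {C, (¬A ⊔ (¬C ⊓ B))} ∪ {¬A}
   apply at c: C⊑((¬B ⊔ ¬A) ⊓ D); (¬A ⊔ (¬C ⊓ B))⊑B
   open: L(c) ⊇ {B, C, D, ¬A, ∀r.¬A} — c ∉ A possible
2. c : B?  L(c) = {C, (¬A ⊔ (¬C ⊓ B))} ∪ {¬B}
   clash {B, ¬B} at c — c ∈ B
3. c : C?  L(c) = {C, (¬A ⊔ (¬C ⊓ B))} ∪ {¬C}
   clash {C, ¬C} at c — c ∈ C
4. c : D?  L(c) = {C, (¬A ⊔ (¬C ⊓ B))} ∪ {¬D}
   clash {C, ¬C} at c — c ∈ D
5. Entailed for c: {B, C, D}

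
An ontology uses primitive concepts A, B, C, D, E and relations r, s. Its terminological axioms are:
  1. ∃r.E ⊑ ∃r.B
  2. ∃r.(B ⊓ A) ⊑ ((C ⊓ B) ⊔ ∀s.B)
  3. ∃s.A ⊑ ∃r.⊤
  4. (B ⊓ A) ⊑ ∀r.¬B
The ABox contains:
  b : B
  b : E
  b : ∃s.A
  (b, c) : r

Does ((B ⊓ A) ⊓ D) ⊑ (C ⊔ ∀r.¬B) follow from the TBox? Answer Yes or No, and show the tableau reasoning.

Yes

1. ((B ⊓ A) ⊓ D) ⊑ (C ⊔ ∀r.¬B)  ⇔  (((B ⊓ A) ⊓ D) ⊓ (¬C ⊓ ∃r.B)) unsat w.r.t. T
   all branches close; clash {B, ¬B} at an ∃-successor
2. Hence ((B ⊓ A) ⊓ D) ⊑ (C ⊔ ∀r.¬B): entailed.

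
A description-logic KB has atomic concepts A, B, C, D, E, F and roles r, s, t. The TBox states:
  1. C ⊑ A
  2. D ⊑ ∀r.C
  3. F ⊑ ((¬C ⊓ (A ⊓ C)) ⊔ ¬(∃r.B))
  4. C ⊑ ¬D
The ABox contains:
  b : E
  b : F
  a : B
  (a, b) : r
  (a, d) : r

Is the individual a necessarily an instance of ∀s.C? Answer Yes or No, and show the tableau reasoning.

No

1. a : ∀s.C?  L(a) = {B} ∪ {∃s.¬C}
   open: L(a) ⊇ {B, ¬C, ¬D, ¬F, ∃s.¬C} (+ ∃-successors) — a ∉ ∀s.C possible
2. Hence a : ∀s.C: not entailed.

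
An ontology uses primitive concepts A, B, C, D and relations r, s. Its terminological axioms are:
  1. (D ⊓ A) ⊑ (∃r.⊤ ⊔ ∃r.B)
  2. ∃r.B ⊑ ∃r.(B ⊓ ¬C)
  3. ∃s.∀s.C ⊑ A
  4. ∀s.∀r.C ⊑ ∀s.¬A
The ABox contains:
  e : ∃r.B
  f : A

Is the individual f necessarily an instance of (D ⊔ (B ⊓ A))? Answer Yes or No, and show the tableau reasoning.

No

1. f : (D ⊔ (B ⊓ A))?  L(f) = {A} ∪ {(¬D ⊓ (¬B ⊔ ¬A))}
   open: L(f) ⊇ {A, ¬B, ¬D, ∀r.¬B, ∃s.∃r.¬C} (+ ∃-successors) — f ∉ (D ⊔ (B ⊓ A)) possible
2. Hence f : (D ⊔ (B ⊓ A)): not entailed.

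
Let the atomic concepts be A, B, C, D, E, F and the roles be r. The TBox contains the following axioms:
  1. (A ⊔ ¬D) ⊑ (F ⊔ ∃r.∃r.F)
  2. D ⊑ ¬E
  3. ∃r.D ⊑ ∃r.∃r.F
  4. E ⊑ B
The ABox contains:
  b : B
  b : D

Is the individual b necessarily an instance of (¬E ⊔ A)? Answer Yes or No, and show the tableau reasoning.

1. b : (¬E ⊔ A)?  L(b) = {B, D} ∪ {(E ⊓ ¬A)}
   clash {E, ¬E} at b — b ∈ (¬E ⊔ A)
2. Hence b : (¬E ⊔ A): entailed.

Yes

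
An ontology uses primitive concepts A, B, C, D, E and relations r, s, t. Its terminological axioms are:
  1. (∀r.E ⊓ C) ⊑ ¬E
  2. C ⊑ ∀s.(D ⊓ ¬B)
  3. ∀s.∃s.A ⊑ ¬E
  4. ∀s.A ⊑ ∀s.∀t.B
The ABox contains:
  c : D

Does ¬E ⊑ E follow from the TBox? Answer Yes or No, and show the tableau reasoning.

No

1. ¬E ⊑ E  ⇔  (¬E ⊓ ¬E) unsat w.r.t. T
   open: L(x₀) ⊇ {¬C, ¬E, ∃s.¬A} (+ ∃-successors)
2. Hence ¬E ⊑ E: not entailed.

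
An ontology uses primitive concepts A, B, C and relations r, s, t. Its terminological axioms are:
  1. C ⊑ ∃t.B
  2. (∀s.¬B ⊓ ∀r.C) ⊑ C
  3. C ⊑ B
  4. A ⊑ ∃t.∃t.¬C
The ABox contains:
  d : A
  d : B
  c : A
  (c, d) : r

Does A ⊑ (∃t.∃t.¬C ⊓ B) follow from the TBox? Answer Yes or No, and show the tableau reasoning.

No

1. A ⊑ (∃t.∃t.¬C ⊓ B)  ⇔  (A ⊓ (∀t.∀t.C ⊔ ¬B)) unsat w.r.t. T
   apply at x₀: A⊑∃t.∃t.¬C
   open: L(x₀) ⊇ {A, ¬B, ¬C, ∃s.B, ∃t.∃t.¬C} (+ ∃-successors)
2. Hence A ⊑ (∃t.∃t.¬C ⊓ B): not entailed.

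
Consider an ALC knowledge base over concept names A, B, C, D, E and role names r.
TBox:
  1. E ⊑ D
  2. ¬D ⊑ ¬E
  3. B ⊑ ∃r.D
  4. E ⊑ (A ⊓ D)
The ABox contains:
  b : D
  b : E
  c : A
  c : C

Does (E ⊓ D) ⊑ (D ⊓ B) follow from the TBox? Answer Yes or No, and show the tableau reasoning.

1. (E ⊓ D) ⊑ (D ⊓ B)  ⇔  ((E ⊓ D) ⊓ (¬D ⊔ ¬B)) unsat w.r.t. T
   apply at x₀: E⊑(A ⊓ D)
   open: L(x₀) ⊇ {A, D, E, ¬B}
2. Hence (E ⊓ D) ⊑ (D ⊓ B): not entailed.

No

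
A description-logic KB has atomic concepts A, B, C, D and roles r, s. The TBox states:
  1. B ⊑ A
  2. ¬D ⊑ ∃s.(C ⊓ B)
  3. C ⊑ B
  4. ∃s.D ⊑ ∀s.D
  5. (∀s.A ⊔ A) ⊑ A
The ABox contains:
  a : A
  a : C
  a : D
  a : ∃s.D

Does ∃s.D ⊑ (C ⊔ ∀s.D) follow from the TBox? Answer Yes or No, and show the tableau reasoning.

1. ∃s.D ⊑ (C ⊔ ∀s.D)  ⇔  (∃s.D ⊓ (¬C ⊓ ∃s.¬D)) unsat w.r.t. T
   all branches close; clash {D, ¬D} at an ∃-successor
2. Hence ∃s.D ⊑ (C ⊔ ∀s.D): entailed.

Yes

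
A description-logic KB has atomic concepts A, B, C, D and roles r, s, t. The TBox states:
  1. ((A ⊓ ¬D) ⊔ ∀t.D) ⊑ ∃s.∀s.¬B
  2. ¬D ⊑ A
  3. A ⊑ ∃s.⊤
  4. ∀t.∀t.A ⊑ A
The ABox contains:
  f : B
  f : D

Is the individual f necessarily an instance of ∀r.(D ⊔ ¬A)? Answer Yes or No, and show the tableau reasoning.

No

1. f : ∀r.(D ⊔ ¬A)?  L(f) = {B, D} ∪ {∃r.(¬D ⊓ A)}
   open: L(f) ⊇ {B, D, ¬A, ∃r.(¬D ⊓ A), ∃t.¬D, …} (+ ∃-successors) — f ∉ ∀r.(D ⊔ ¬A) possible
2. Hence f : ∀r.(D ⊔ ¬A): not entailed.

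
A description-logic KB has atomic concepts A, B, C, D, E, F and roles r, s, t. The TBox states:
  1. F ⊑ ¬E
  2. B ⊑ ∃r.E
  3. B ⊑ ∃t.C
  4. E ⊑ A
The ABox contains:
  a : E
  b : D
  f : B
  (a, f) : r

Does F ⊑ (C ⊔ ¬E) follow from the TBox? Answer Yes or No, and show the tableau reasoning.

1. F ⊑ (C ⊔ ¬E)  ⇔  (F ⊓ (¬C ⊓ E)) unsat w.r.t. T
   all branches close; clash {E, ¬E} at x₀
2. Hence F ⊑ (C ⊔ ¬E): entailed.

Yes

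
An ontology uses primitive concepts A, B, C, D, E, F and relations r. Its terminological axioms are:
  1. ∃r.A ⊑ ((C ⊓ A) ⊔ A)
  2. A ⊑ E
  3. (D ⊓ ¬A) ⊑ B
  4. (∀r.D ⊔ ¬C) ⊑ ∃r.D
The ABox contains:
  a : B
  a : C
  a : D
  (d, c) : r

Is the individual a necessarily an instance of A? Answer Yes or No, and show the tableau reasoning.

1. a : A?  L(a) = {B, C, D} ∪ {¬A}
   open: L(a) ⊇ {B, C, D, ¬A, ∀r.¬A, …} (+ ∃-successors) — a ∉ A possible
2. Hence a : A: not entailed.

No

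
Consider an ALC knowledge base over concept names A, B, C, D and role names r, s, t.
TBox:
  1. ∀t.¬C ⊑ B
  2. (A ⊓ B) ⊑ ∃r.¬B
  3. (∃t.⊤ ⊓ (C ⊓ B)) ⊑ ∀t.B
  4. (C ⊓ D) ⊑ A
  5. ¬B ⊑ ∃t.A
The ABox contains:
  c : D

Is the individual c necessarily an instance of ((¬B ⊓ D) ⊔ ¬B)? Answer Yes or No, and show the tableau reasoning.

1. c : ((¬B ⊓ D) ⊔ ¬B)?  L(c) = {D} ∪ {((B ⊔ ¬D) ⊓ B)}
   open: L(c) ⊇ {B, D, ¬A, ¬C, ∀t.⊥} — c ∉ ((¬B ⊓ D) ⊔ ¬B) possible
2. Hence c : ((¬B ⊓ D) ⊔ ¬B): not entailed.

No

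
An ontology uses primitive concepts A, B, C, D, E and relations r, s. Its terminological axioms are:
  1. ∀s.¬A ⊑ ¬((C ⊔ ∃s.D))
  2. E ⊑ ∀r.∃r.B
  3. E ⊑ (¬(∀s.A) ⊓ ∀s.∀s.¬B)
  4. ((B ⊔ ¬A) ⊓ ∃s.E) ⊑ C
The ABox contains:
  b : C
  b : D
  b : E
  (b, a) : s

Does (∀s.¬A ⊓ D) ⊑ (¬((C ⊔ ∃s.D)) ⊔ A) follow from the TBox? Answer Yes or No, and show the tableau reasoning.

Yes

1. (∀s.¬A ⊓ D) ⊑ (¬((C ⊔ ∃s.D)) ⊔ A)  ⇔  ((∀s.¬A ⊓ D) ⊓ ((C ⊔ ∃s.D) ⊓ ¬A)) unsat w.r.t. T
   all branches close; clash {C, ¬C} at x₀
2. Hence (∀s.¬A ⊓ D) ⊑ (¬((C ⊔ ∃s.D)) ⊔ A): entailed.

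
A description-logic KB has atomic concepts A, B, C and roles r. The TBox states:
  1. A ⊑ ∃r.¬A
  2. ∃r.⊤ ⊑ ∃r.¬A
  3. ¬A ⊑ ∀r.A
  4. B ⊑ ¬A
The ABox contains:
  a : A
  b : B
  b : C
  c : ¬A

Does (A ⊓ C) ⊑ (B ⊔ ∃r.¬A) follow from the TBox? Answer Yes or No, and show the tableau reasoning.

Yes

1. (A ⊓ C) ⊑ (B ⊔ ∃r.¬A)  ⇔  ((A ⊓ C) ⊓ (¬B ⊓ ∀r.A)) unsat w.r.t. T
   all branches close; clash {A, ¬A} at an ∃-successor
2. Hence (A ⊓ C) ⊑ (B ⊔ ∃r.¬A): entailed.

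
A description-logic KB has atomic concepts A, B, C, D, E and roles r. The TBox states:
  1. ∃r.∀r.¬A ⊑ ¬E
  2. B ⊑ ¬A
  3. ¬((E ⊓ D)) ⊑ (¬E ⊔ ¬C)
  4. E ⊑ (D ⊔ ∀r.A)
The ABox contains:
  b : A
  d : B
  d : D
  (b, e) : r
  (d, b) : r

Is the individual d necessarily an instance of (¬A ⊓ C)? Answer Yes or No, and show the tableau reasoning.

No

1. d : (¬A ⊓ C)?  L(d) = {B, D} ∪ {(A ⊔ ¬C)}
   apply at d: B⊑¬A
   open: L(d) ⊇ {B, D, E, ¬A, ¬C, …} — d ∉ (¬A ⊓ C) possible
2. Hence d : (¬A ⊓ C): not entailed.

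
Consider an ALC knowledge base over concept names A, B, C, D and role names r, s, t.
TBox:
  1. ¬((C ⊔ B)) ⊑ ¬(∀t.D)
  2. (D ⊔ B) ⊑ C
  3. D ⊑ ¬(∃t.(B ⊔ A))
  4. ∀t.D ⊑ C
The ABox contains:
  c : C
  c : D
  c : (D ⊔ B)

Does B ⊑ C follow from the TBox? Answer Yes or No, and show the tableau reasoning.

Yes

1. B ⊑ C  ⇔  (B ⊓ ¬C) unsat w.r.t. T
   all branches close; clash {C, ¬C} at x₀
2. Hence B ⊑ C: entailed.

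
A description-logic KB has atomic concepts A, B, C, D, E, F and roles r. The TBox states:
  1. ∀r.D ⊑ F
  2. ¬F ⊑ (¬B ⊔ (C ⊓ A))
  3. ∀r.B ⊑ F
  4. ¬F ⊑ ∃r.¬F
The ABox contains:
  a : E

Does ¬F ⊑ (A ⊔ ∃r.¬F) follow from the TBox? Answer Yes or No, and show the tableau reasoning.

1. ¬F ⊑ (A ⊔ ∃r.¬F)  ⇔  (¬F ⊓ (¬A ⊓ ∀r.F)) unsat w.r.t. T
   all branches close; clash {A, ¬A} at x₀
2. Hence ¬F ⊑ (A ⊔ ∃r.¬F): entailed.

Yes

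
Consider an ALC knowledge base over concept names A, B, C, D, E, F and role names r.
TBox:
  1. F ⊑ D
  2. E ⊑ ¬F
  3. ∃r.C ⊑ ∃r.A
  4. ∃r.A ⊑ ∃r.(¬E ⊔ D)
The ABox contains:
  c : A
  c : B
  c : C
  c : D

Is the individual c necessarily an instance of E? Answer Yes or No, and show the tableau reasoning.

No

1. c : E?  L(c) = {A, B, C, D} ∪ {¬E}
   open: L(c) ⊇ {A, B, C, D, ¬E, …} — c ∉ E possible
2. Hence c : E: not entailed.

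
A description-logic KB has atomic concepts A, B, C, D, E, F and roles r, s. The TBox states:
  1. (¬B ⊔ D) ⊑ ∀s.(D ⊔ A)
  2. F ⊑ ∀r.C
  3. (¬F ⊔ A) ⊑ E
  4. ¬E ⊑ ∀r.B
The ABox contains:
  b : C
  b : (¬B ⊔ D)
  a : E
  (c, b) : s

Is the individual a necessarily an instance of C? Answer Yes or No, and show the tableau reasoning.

1. a : C?  L(a) = {E} ∪ {¬C}
   open: L(a) ⊇ {B, E, ¬C, ¬D, ¬F} — a ∉ C possible
2. Hence a : C: not entailed.

No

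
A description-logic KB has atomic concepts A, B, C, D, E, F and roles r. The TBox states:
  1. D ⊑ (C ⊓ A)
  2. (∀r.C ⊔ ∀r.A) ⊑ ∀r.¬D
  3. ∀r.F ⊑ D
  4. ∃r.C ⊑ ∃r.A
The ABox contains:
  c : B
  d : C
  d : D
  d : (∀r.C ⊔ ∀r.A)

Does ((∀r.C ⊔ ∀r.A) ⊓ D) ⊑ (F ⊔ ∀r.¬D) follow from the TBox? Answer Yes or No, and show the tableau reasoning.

1. ((∀r.C ⊔ ∀r.A) ⊓ D) ⊑ (F ⊔ ∀r.¬D)  ⇔  (((∀r.C ⊔ ∀r.A) ⊓ D) ⊓ (¬F ⊓ ∃r.D)) unsat w.r.t. T
   all branches close; clash {D, ¬D} at an ∃-successor
2. Hence ((∀r.C ⊔ ∀r.A) ⊓ D) ⊑ (F ⊔ ∀r.¬D): entailed.

Yes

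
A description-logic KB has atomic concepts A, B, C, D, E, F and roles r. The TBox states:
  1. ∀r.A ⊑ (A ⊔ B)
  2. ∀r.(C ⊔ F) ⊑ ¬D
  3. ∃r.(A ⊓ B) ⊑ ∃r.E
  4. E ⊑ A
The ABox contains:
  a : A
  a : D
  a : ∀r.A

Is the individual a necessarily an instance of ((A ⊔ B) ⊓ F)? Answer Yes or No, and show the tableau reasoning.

1. a : ((A ⊔ B) ⊓ F)?  L(a) = {A, D, ∀r.A} ∪ {((¬A ⊓ ¬B) ⊔ ¬F)}
   apply at a: ∀r.A⊑(A ⊔ B)
   open: L(a) ⊇ {A, D, ¬F, ∀r.(¬A ⊔ ¬B), ∀r.A, …} (+ ∃-successors) — a ∉ ((A ⊔ B) ⊓ F) possible
2. Hence a : ((A ⊔ B) ⊓ F): not entailed.

No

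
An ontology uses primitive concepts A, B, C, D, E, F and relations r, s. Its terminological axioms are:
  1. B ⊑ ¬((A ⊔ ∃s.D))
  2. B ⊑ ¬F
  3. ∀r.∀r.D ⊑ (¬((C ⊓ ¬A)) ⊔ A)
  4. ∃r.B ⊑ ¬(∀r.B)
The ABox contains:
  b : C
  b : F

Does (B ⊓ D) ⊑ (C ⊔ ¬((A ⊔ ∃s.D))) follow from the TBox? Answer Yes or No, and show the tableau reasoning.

1. (B ⊓ D) ⊑ (C ⊔ ¬((A ⊔ ∃s.D)))  ⇔  ((B ⊓ D) ⊓ (¬C ⊓ (A ⊔ ∃s.D))) unsat w.r.t. T
   all branches close; clash {A, ¬A} at x₀
2. Hence (B ⊓ D) ⊑ (C ⊔ ¬((A ⊔ ∃s.D))): entailed.

Yes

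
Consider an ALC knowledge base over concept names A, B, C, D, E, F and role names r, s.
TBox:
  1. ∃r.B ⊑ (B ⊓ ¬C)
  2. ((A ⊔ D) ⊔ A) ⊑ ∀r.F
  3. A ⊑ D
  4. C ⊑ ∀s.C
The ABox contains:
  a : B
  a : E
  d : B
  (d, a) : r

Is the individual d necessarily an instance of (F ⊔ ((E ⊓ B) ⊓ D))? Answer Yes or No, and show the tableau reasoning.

1. d : (F ⊔ ((E ⊓ B) ⊓ D))?  L(d) = {B} ∪ {(¬F ⊓ ((¬E ⊔ ¬B) ⊔ ¬D))}
   open: L(d) ⊇ {B, ¬A, ¬C, ¬D, ¬E, …} — d ∉ (F ⊔ ((E ⊓ B) ⊓ D)) possible
2. Hence d : (F ⊔ ((E ⊓ B) ⊓ D)): not entailed.

No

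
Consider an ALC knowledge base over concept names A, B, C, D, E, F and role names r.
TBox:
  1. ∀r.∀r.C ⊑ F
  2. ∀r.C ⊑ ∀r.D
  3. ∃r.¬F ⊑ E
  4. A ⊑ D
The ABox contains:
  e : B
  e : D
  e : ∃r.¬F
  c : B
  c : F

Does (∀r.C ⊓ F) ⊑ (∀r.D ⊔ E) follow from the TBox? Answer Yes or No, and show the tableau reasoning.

Yes

1. (∀r.C ⊓ F) ⊑ (∀r.D ⊔ E)  ⇔  ((∀r.C ⊓ F) ⊓ (∃r.¬D ⊓ ¬E)) unsat w.r.t. T
   all branches close; clash {E, ¬E} at x₀
2. Hence (∀r.C ⊓ F) ⊑ (∀r.D ⊔ E): entailed.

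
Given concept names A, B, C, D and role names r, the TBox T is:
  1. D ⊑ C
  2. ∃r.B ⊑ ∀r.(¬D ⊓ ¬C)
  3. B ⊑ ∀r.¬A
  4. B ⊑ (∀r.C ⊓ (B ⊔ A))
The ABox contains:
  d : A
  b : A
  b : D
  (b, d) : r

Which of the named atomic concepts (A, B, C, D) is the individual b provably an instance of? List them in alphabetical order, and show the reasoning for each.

1. b : A?  L(b) = {A, D} ∪ {¬A}
   clash {A, ¬A} at b — b ∈ A
2. b : B?  L(b) = {A, D} ∪ {¬B}
   apply at b: D⊑C
   open: L(b) ⊇ {A, C, D, ¬B, ∀r.¬B} — b ∉ B possible
3. b : C?  L(b) = {A, D} ∪ {¬C}
   clash {C, ¬C} at b — b ∈ C
4. b : D?  L(b) = {A, D} ∪ {¬D}
   clash {D, ¬D} at b — b ∈ D
5. Entailed for b: {A, C, D}

{A, C, D}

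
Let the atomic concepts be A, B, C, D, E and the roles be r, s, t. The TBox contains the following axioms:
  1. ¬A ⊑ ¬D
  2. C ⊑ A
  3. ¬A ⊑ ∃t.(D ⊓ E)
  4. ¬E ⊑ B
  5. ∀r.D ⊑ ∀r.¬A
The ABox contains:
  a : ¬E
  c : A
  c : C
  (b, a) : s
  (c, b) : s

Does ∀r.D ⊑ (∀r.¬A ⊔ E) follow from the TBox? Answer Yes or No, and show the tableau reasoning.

Yes

1. ∀r.D ⊑ (∀r.¬A ⊔ E)  ⇔  (∀r.D ⊓ (∃r.A ⊓ ¬E)) unsat w.r.t. T
   all branches close; clash {A, ¬A} at an ∃-successor
2. Hence ∀r.D ⊑ (∀r.¬A ⊔ E): entailed.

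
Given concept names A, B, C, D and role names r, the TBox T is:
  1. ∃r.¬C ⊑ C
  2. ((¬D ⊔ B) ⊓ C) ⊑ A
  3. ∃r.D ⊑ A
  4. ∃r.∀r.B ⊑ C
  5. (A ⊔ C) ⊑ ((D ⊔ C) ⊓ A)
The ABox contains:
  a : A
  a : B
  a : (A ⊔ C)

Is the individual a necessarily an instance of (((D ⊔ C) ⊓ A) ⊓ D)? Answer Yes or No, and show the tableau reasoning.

1. a : (((D ⊔ C) ⊓ A) ⊓ D)?  L(a) = {A, B, (A ⊔ C)} ∪ {(((¬D ⊓ ¬C) ⊔ ¬A) ⊔ ¬D)}
   apply at a: (A ⊔ C)⊑((D ⊔ C) ⊓ A)
   open: L(a) ⊇ {A, B, C, ¬D, ∀r.C} — a ∉ (((D ⊔ C) ⊓ A) ⊓ D) possible
2. Hence a : (((D ⊔ C) ⊓ A) ⊓ D): not entailed.

No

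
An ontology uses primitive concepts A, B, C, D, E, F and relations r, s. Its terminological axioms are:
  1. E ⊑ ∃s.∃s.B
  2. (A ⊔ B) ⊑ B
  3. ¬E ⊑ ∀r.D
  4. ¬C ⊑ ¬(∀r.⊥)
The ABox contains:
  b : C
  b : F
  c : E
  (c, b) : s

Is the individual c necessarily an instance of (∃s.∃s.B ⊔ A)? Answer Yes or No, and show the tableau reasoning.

Yes

1. c : (∃s.∃s.B ⊔ A)?  L(c) = {E} ∪ {(∀s.∀s.¬B ⊓ ¬A)}
   clash {B, ¬B} at an ∃-successor — c ∈ (∃s.∃s.B ⊔ A)
2. Hence c : (∃s.∃s.B ⊔ A): entailed.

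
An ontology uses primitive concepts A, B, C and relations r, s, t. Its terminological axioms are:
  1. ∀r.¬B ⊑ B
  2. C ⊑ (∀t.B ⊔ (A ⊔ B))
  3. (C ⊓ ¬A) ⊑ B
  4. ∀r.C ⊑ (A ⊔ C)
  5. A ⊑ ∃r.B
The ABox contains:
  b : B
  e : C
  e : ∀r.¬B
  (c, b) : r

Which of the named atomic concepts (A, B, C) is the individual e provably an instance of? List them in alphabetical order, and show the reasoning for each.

1. e : A?  L(e) = {C, ∀r.¬B} ∪ {¬A}
   apply at e: ∀r.¬B⊑B; C⊑(∀t.B ⊔ (A ⊔ B))
   open: L(e) ⊇ {B, C, ¬A, ∀r.¬B, ∀t.B, …} (+ ∃-successors) — e ∉ A possible
2. e : B?  L(e) = {C, ∀r.¬B} ∪ {¬B}
   clash {B, ¬B} at e — e ∈ B
3. e : C?  L(e) = {C, ∀r.¬B} ∪ {¬C}
   clash {C, ¬C} at e — e ∈ C
4. Entailed for e: {B, C}

{B, C}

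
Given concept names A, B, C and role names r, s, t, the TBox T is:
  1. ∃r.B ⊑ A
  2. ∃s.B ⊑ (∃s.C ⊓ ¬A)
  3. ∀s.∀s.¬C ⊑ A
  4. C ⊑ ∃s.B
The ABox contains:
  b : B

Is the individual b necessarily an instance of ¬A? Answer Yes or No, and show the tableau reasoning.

No

1. b : ¬A?  L(b) = {B} ∪ {A}
   open: L(b) ⊇ {A, B, ¬C, ∀s.¬B} — b ∉ ¬A possible
2. Hence b : ¬A: not entailed.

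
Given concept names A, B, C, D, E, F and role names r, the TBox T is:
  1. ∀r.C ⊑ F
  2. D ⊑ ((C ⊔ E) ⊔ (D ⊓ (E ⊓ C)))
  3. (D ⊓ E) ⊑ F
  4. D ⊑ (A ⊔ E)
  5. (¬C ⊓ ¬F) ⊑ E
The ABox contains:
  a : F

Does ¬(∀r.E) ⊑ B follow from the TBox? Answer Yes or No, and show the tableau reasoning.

No

1. ¬(∀r.E) ⊑ B  ⇔  (∃r.¬E ⊓ ¬B) unsat w.r.t. T
   open: L(x₀) ⊇ {C, ¬B, ¬D, ∃r.¬C, ∃r.¬E} (+ ∃-successors)
2. Hence ¬(∀r.E) ⊑ B: not entailed.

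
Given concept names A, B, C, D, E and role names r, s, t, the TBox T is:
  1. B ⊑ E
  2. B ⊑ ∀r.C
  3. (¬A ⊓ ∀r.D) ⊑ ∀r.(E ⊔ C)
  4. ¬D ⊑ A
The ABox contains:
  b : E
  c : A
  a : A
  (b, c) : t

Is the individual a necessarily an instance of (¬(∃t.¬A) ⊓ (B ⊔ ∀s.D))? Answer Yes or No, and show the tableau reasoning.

No

1. a : (¬(∃t.¬A) ⊓ (B ⊔ ∀s.D))?  L(a) = {A} ∪ {(∃t.¬A ⊔ (¬B ⊓ ∃s.¬D))}
   open: L(a) ⊇ {A, ¬B, ∃t.¬A} (+ ∃-successors) — a ∉ (¬(∃t.¬A) ⊓ (B ⊔ ∀s.D)) possible
2. Hence a : (¬(∃t.¬A) ⊓ (B ⊔ ∀s.D)): not entailed.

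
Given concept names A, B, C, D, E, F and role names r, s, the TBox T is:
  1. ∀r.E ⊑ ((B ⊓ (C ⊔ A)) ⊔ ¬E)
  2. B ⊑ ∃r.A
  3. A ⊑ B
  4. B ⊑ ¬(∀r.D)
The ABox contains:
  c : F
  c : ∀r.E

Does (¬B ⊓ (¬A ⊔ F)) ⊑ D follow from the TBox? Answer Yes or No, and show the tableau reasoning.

1. (¬B ⊓ (¬A ⊔ F)) ⊑ D  ⇔  ((¬B ⊓ (¬A ⊔ F)) ⊓ ¬D) unsat w.r.t. T
   open: L(x₀) ⊇ {¬A, ¬B, ¬D, ∃r.¬E} (+ ∃-successors)
2. Hence (¬B ⊓ (¬A ⊔ F)) ⊑ D: not entailed.

No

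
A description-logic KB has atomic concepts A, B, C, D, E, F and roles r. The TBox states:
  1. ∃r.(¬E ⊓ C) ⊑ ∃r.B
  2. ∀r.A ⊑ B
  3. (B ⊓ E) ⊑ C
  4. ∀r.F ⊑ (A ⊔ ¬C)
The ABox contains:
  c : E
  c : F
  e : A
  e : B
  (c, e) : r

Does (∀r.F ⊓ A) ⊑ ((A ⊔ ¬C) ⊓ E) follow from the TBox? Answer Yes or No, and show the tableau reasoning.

No

1. (∀r.F ⊓ A) ⊑ ((A ⊔ ¬C) ⊓ E)  ⇔  ((∀r.F ⊓ A) ⊓ ((¬A ⊓ C) ⊔ ¬E)) unsat w.r.t. T
   apply at x₀: ∀r.F⊑(A ⊔ ¬C)
   open: L(x₀) ⊇ {A, ¬E, ∀r.(E ⊔ ¬C), ∀r.F, ∃r.¬A} (+ ∃-successors)
2. Hence (∀r.F ⊓ A) ⊑ ((A ⊔ ¬C) ⊓ E): not entailed.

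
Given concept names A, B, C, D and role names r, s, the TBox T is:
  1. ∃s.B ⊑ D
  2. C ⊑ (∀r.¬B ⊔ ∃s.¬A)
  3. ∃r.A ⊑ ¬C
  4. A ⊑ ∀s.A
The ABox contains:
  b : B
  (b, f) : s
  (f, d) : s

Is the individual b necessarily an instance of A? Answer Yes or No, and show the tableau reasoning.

1. b : A?  L(b) = {B} ∪ {¬A}
   open: L(b) ⊇ {B, ¬A, ¬C, ∀r.¬A, ∀s.¬B} — b ∉ A possible
2. Hence b : A: not entailed.

No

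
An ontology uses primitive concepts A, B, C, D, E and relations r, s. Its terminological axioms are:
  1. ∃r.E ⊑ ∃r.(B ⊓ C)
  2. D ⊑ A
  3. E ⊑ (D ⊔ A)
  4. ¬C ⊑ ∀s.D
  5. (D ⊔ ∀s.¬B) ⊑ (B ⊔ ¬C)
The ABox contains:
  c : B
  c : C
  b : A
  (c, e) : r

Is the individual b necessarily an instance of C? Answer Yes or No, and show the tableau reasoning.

1. b : C?  L(b) = {A} ∪ {¬C}
   apply at b: ¬C⊑∀s.D
   open: L(b) ⊇ {A, ¬C, ¬D, ¬E, ∀r.¬E, …} (+ ∃-successors) — b ∉ C possible
2. Hence b : C: not entailed.

No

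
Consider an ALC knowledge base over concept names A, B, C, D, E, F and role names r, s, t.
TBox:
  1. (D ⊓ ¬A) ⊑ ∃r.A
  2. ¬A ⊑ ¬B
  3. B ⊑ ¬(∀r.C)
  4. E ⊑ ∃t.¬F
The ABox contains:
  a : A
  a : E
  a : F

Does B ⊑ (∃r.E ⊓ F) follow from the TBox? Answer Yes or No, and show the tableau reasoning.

No

1. B ⊑ (∃r.E ⊓ F)  ⇔  (B ⊓ (∀r.¬E ⊔ ¬F)) unsat w.r.t. T
   apply at x₀: B⊑¬(∀r.C)
   open: L(x₀) ⊇ {A, B, ¬E, ∀r.¬E, ∃r.¬C} (+ ∃-successors)
2. Hence B ⊑ (∃r.E ⊓ F): not entailed.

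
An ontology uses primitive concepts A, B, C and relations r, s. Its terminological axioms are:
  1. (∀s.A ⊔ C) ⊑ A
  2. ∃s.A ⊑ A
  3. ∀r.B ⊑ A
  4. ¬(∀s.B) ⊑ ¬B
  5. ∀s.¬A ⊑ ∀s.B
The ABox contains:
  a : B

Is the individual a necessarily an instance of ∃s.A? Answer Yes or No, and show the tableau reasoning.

No

1. a : ∃s.A?  L(a) = {B} ∪ {∀s.¬A}
   apply at a: ∀s.¬A⊑∀s.B
   open: L(a) ⊇ {B, ¬C, ∀s.B, ∀s.¬A, ∃r.¬B, …} (+ ∃-successors) — a ∉ ∃s.A possible
2. Hence a : ∃s.A: not entailed.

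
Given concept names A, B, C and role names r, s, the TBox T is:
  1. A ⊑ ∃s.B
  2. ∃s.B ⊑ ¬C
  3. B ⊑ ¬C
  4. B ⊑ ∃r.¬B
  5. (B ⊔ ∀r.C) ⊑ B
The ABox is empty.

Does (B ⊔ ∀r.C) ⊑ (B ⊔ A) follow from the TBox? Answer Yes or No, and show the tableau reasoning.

Yes

1. (B ⊔ ∀r.C) ⊑ (B ⊔ A)  ⇔  ((B ⊔ ∀r.C) ⊓ (¬B ⊓ ¬A)) unsat w.r.t. T
   all branches close; clash {B, ¬B} at x₀
2. Hence (B ⊔ ∀r.C) ⊑ (B ⊔ A): entailed.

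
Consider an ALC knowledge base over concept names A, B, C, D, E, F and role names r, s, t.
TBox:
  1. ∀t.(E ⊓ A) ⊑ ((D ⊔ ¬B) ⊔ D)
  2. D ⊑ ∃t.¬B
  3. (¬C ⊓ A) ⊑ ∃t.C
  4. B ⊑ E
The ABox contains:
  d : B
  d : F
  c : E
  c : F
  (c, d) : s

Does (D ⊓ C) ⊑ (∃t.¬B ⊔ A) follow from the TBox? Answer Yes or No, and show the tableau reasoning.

1. (D ⊓ C) ⊑ (∃t.¬B ⊔ A)  ⇔  ((D ⊓ C) ⊓ (∀t.B ⊓ ¬A)) unsat w.r.t. T
   all branches close; clash {B, ¬B} at an ∃-successor
2. Hence (D ⊓ C) ⊑ (∃t.¬B ⊔ A): entailed.

Yes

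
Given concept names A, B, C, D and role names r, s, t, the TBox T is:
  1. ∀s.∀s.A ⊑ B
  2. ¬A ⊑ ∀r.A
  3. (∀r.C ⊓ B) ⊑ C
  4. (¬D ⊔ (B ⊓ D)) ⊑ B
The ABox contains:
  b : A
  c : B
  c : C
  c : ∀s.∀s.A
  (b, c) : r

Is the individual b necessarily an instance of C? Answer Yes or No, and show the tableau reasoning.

No

1. b : C?  L(b) = {A} ∪ {¬C}
   open: L(b) ⊇ {A, D, ¬B, ¬C, ∃s.∃s.¬A} (+ ∃-successors) — b ∉ C possible
2. Hence b : C: not entailed.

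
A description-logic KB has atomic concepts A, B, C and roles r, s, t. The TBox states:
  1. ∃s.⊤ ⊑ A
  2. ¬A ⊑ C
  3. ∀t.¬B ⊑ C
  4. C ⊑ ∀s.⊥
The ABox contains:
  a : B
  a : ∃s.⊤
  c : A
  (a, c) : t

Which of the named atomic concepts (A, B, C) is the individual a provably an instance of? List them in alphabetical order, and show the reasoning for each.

1. a : A?  L(a) = {B, ∃s.⊤} ∪ {¬A}
   clash ⊥ at an ∃-successor — a ∈ A
2. a : B?  L(a) = {B, ∃s.⊤} ∪ {¬B}
   clash {B, ¬B} at a — a ∈ B
3. a : C?  L(a) = {B, ∃s.⊤} ∪ {¬C}
   apply at a: ∃s.⊤⊑A
   open: L(a) ⊇ {A, B, ¬C, ∃s.⊤, ∃t.B} (+ ∃-successors) — a ∉ C possible
4. Entailed for a: {A, B}

{A, B}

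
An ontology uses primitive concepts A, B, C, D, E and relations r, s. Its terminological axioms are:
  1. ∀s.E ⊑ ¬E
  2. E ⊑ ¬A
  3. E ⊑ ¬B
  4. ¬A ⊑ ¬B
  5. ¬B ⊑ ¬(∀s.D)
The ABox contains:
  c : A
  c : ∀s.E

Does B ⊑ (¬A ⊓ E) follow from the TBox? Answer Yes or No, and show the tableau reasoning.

1. B ⊑ (¬A ⊓ E)  ⇔  (B ⊓ (A ⊔ ¬E)) unsat w.r.t. T
   open: L(x₀) ⊇ {A, B, ¬E}
2. Hence B ⊑ (¬A ⊓ E): not entailed.

No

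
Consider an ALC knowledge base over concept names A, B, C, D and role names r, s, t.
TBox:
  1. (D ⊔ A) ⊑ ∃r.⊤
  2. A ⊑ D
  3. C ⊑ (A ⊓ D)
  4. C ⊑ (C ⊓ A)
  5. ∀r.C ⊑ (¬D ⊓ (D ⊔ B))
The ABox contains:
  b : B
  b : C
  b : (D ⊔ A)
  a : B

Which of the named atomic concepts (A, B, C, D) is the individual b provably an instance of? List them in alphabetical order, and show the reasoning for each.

1. b : A?  L(b) = {B, C, (D ⊔ A)} ∪ {¬A}
   clash {A, ¬A} at b — b ∈ A
2. b : B?  L(b) = {B, C, (D ⊔ A)} ∪ {¬B}
   clash {B, ¬B} at b — b ∈ B
3. b : C?  L(b) = {B, C, (D ⊔ A)} ∪ {¬C}
   clash {C, ¬C} at b — b ∈ C
4. b : D?  L(b) = {B, C, (D ⊔ A)} ∪ {¬D}
   clash {D, ¬D} at b — b ∈ D
5. Entailed for b: {A, B, C, D}

{A, B, C, D}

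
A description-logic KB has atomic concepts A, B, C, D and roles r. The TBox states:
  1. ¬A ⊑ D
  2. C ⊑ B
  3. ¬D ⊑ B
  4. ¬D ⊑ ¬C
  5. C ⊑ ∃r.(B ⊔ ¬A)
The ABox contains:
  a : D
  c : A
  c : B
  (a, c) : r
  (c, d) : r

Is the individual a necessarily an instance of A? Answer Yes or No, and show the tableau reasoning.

1. a : A?  L(a) = {D} ∪ {¬A}
   open: L(a) ⊇ {D, ¬A, ¬C} — a ∉ A possible
2. Hence a : A: not entailed.

No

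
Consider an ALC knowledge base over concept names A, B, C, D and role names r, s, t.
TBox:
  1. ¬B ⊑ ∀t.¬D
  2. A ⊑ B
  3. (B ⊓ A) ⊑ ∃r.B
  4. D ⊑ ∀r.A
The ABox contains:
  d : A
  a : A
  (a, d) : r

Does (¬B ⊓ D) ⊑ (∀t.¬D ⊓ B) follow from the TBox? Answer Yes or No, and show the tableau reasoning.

1. (¬B ⊓ D) ⊑ (∀t.¬D ⊓ B)  ⇔  ((¬B ⊓ D) ⊓ (∃t.D ⊔ ¬B)) unsat w.r.t. T
   apply at x₀: ¬B⊑∀t.¬D; D⊑∀r.A
   open: L(x₀) ⊇ {D, ¬A, ¬B, ∀r.A, ∀t.¬D}
2. Hence (¬B ⊓ D) ⊑ (∀t.¬D ⊓ B): not entailed.

No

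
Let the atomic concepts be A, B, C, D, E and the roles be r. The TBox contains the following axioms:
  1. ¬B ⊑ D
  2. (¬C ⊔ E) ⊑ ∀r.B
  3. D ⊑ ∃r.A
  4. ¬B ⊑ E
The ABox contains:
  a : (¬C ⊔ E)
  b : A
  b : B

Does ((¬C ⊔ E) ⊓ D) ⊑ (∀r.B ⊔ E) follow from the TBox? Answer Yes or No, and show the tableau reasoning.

Yes

1. ((¬C ⊔ E) ⊓ D) ⊑ (∀r.B ⊔ E)  ⇔  (((¬C ⊔ E) ⊓ D) ⊓ (∃r.¬B ⊓ ¬E)) unsat w.r.t. T
   all branches close; clash {E, ¬E} at x₀
2. Hence ((¬C ⊔ E) ⊓ D) ⊑ (∀r.B ⊔ E): entailed.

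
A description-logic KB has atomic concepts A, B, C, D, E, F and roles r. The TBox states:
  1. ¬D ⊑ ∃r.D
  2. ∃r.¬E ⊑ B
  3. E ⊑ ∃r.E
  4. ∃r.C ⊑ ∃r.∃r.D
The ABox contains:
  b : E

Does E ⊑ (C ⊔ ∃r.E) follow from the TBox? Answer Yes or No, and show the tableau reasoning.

1. E ⊑ (C ⊔ ∃r.E)  ⇔  (E ⊓ (¬C ⊓ ∀r.¬E)) unsat w.r.t. T
   all branches close; clash {E, ¬E} at an ∃-successor
2. Hence E ⊑ (C ⊔ ∃r.E): entailed.

Yes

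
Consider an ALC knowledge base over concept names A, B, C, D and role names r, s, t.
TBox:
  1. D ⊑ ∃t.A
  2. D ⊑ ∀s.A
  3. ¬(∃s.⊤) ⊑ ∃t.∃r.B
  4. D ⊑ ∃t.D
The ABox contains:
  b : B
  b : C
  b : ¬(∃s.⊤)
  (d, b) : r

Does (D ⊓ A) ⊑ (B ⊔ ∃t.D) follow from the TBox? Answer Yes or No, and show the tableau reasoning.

Yes

1. (D ⊓ A) ⊑ (B ⊔ ∃t.D)  ⇔  ((D ⊓ A) ⊓ (¬B ⊓ ∀t.¬D)) unsat w.r.t. T
   all branches close; clash {D, ¬D} at an ∃-successor
2. Hence (D ⊓ A) ⊑ (B ⊔ ∃t.D): entailed.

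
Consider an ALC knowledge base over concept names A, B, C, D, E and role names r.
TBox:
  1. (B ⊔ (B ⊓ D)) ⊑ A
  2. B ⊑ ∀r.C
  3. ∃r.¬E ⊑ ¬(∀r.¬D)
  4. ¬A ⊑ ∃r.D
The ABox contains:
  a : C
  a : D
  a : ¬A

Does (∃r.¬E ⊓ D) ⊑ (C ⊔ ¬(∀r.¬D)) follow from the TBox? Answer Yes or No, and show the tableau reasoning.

1. (∃r.¬E ⊓ D) ⊑ (C ⊔ ¬(∀r.¬D))  ⇔  ((∃r.¬E ⊓ D) ⊓ (¬C ⊓ ∀r.¬D)) unsat w.r.t. T
   all branches close; clash {D, ¬D} at an ∃-successor
2. Hence (∃r.¬E ⊓ D) ⊑ (C ⊔ ¬(∀r.¬D)): entailed.

Yes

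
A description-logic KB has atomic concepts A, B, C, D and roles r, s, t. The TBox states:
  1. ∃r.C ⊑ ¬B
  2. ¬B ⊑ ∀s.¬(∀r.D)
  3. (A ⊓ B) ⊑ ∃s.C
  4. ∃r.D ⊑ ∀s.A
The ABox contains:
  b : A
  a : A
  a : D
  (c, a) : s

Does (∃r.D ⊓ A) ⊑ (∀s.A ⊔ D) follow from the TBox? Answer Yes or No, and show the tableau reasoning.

1. (∃r.D ⊓ A) ⊑ (∀s.A ⊔ D)  ⇔  ((∃r.D ⊓ A) ⊓ (∃s.¬A ⊓ ¬D)) unsat w.r.t. T
   all branches close; clash {A, ¬A} at an ∃-successor
2. Hence (∃r.D ⊓ A) ⊑ (∀s.A ⊔ D): entailed.

Yes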